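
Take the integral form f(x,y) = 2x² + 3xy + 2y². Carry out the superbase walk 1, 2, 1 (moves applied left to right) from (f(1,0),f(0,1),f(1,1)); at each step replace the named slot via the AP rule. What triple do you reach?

start (2,2,7) = (f(1,0),f(0,1),f(1,1))
replace slot 1: 2·(2+7) − 2 = 16 → (16,2,7)
replace slot 2: 2·(16+7) − 2 = 44 → (16,44,7)
replace slot 1: 2·(44+7) − 16 = 86 → (86,44,7)

86,44,7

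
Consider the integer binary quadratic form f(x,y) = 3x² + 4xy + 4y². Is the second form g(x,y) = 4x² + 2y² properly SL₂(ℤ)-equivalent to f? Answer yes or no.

D₁ = -32, D₂ = -32
f: translate: b→-2 (≡4 mod 6), so (3,4,4)→(3,-2,3)
f: flip: (3,-2,3)→(3,2,3)
f: reduced (well bottom): (3,2,3) with a≤c, −a<b≤a
g: flip: (4,0,2)→(2,0,4)
g: reduced (well bottom): (2,0,4) with a≤c, −a<b≤a
reduced forms (3, 2, 3) vs (2, 0, 4) ⇒ inequivalent

no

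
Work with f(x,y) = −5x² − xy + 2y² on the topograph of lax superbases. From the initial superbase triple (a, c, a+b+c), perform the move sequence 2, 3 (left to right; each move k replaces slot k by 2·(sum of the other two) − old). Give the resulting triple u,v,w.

start (-5,2,-4) = (f(1,0),f(0,1),f(1,1))
replace slot 2: 2·((-5)+(-4)) − 2 = -20 → (-5,-20,-4)
replace slot 3: 2·((-5)+(-20)) − (-4) = -46 → (-5,-20,-46)

-5,-20,-46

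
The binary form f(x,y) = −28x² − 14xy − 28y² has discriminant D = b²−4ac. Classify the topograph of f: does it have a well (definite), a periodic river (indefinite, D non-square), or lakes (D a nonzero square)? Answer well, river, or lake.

D = b²−4ac = (-14)² − 4·(-28)·(-28) = -2940
D < 0 ⇒ definite ⇒ every region one sign ⇒ single well

well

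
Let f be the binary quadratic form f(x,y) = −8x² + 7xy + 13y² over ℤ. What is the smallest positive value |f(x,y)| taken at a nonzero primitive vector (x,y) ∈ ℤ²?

river: ρ → (13,19,-2)
river: ρ → (-2,21,3)
river: ρ → (3,21,-2)
river: ρ → (-2,19,13)
river: ρ → (13,7,-8)
river: ρ → (-8,9,12)
river: ρ → (12,15,-5)
river: ρ → (-5,15,12)
river: ρ → (12,9,-8)
river: ρ → (-8,7,13)
closes: descent 0, river 10
min |a| on river = 2

2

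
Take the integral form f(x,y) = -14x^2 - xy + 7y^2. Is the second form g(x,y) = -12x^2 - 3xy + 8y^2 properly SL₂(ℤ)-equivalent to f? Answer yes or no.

D₁ = 393, D₂ = 393
river cycle of f (length 16): (7, 15, -6), (-6, 9, 13), (13, 17, -2), (-2, 19, 4), (4, 13, -14), (-14, 15, 3), (3, 15, -14), (-14, 13, 4), (4, 19, -2), (-2, 17, 13), … (6 more)
river cycle of g (length 16): (8, 19, -1), (-1, 19, 8), (8, 13, -7), (-7, 15, 6), (6, 9, -13), (-13, 17, 2), (2, 19, -4), (-4, 13, 14), (14, 15, -3), (-3, 15, 14), … (6 more)
cycles differ ⇒ inequivalent

no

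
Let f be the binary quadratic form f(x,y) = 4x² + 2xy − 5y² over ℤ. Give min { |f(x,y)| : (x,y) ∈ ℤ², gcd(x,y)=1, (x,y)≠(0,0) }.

river: ρ → (-5,8,1)
river: ρ → (1,8,-5)
river: ρ → (-5,2,4)
river: ρ → (4,6,-3)
river: ρ → (-3,6,4)
river: ρ → (4,2,-5)
closes: descent 0, river 6
min |a| on river = 1

1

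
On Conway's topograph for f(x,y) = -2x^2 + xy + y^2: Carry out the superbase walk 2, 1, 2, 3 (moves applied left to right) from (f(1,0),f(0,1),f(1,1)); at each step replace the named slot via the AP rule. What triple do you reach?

start (-2,1,0) = (f(1,0),f(0,1),f(1,1))
replace slot 2: 2·((-2)+0) − 1 = -5 → (-2,-5,0)
replace slot 1: 2·((-5)+0) − (-2) = -8 → (-8,-5,0)
replace slot 2: 2·((-8)+0) − (-5) = -11 → (-8,-11,0)
replace slot 3: 2·((-8)+(-11)) − 0 = -38 → (-8,-11,-38)

-8,-11,-38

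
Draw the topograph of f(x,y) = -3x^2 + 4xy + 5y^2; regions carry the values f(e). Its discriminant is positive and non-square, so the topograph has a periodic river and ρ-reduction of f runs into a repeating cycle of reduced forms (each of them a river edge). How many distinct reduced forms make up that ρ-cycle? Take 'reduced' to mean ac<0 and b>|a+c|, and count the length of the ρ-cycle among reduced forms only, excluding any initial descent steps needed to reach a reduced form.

D = 76, ⌊√D⌋ = 8
river: ρ → (5,6,-2)
river: ρ → (-2,6,5)
river: ρ → (5,4,-3)
river: ρ → (-3,8,1)
river: ρ → (1,8,-3)
river: ρ → (-3,4,5)
ρ-cycle length = 6 (tail of 0 descent steps not counted)

6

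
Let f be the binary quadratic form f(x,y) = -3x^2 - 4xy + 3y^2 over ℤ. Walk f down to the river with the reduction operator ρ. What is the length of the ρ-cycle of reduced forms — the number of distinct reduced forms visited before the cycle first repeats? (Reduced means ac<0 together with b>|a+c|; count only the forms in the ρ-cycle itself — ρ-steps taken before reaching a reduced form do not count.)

D = 52, ⌊√D⌋ = 7
descent: ρ → (3,4,-3)  [lands on river]
river: ρ → (-3,2,4)
river: ρ → (4,6,-1)
river: ρ → (-1,6,4)
river: ρ → (4,2,-3)
river: ρ → (-3,4,3)
river: ρ → (3,2,-4)
river: ρ → (-4,6,1)
river: ρ → (1,6,-4)
river: ρ → (-4,2,3)
ρ-cycle length = 10 (tail of 1 descent step not counted)

10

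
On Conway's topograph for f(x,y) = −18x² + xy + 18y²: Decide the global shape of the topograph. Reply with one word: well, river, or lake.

D = b²−4ac = 1² − 4·(-18)·18 = 1297
D > 0 non-square ⇒ indefinite ⇒ periodic river

river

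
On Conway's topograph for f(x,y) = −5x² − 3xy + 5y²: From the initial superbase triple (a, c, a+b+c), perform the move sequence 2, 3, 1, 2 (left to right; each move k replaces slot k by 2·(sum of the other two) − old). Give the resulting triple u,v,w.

start (-5,5,-3) = (f(1,0),f(0,1),f(1,1))
replace slot 2: 2·((-5)+(-3)) − 5 = -21 → (-5,-21,-3)
replace slot 3: 2·((-5)+(-21)) − (-3) = -49 → (-5,-21,-49)
replace slot 1: 2·((-21)+(-49)) − (-5) = -135 → (-135,-21,-49)
replace slot 2: 2·((-135)+(-49)) − (-21) = -347 → (-135,-347,-49)

-135,-347,-49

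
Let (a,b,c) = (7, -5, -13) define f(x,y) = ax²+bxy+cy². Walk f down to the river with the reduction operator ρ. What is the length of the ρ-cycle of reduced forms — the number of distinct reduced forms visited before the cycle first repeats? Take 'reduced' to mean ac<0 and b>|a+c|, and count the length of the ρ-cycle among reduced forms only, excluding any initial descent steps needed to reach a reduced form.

D = 389, ⌊√D⌋ = 19
descent: ρ → (-13,5,7)
descent: ρ → (7,9,-11)  [lands on river]
river: ρ → (-11,13,5)
river: ρ → (5,17,-5)
river: ρ → (-5,13,11)
river: ρ → (11,9,-7)
river: ρ → (-7,19,1)
river: ρ → (1,19,-7)
river: ρ → (-7,9,11)
river: ρ → (11,13,-5)
river: ρ → (-5,17,5)
river: ρ → (5,13,-11)
river: ρ → (-11,9,7)
river: ρ → (7,19,-1)
river: ρ → (-1,19,7)
ρ-cycle length = 14 (tail of 2 descent steps not counted)

14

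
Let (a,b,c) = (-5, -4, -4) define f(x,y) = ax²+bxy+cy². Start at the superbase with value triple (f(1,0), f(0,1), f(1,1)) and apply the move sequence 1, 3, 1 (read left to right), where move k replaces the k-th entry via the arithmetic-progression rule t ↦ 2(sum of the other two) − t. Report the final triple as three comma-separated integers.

start (-5,-4,-13) = (f(1,0),f(0,1),f(1,1))
replace slot 1: 2·((-4)+(-13)) − (-5) = -29 → (-29,-4,-13)
replace slot 3: 2·((-29)+(-4)) − (-13) = -53 → (-29,-4,-53)
replace slot 1: 2·((-4)+(-53)) − (-29) = -85 → (-85,-4,-53)

-85,-4,-53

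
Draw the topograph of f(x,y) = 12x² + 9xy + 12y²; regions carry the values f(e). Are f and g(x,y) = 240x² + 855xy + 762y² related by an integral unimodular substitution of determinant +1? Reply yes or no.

D₁ = -495, D₂ = -495
f: reduced (well bottom): (12,9,12) with a≤c, −a<b≤a
g: translate: b→-105 (≡855 mod 480), so (240,855,762)→(240,-105,12)
g: flip: (240,-105,12)→(12,105,240)
g: translate: b→9 (≡105 mod 24), so (12,105,240)→(12,9,12)
g: reduced (well bottom): (12,9,12) with a≤c, −a<b≤a
reduced forms (12, 9, 12) vs (12, 9, 12) ⇒ equivalent

yes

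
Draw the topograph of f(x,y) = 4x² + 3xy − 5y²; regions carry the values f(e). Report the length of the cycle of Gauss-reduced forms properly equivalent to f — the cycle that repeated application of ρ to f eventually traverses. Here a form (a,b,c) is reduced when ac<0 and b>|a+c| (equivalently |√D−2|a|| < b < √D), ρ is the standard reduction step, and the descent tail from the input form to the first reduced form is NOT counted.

D = 89, ⌊√D⌋ = 9
river: ρ → (-5,7,2)
river: ρ → (2,9,-1)
river: ρ → (-1,9,2)
river: ρ → (2,7,-5)
river: ρ → (-5,3,4)
river: ρ → (4,5,-4)
river: ρ → (-4,3,5)
river: ρ → (5,7,-2)
river: ρ → (-2,9,1)
river: ρ → (1,9,-2)
river: ρ → (-2,7,5)
river: ρ → (5,3,-4)
river: ρ → (-4,5,4)
river: ρ → (4,3,-5)
ρ-cycle length = 14 (tail of 0 descent steps not counted)

14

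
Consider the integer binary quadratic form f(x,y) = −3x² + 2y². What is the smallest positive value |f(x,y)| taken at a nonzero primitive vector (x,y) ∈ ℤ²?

descent: ρ → (2,4,-1)  [lands on river]
river: ρ → (-1,4,2)
closes: descent 1, river 2
min |a| on river = 1

1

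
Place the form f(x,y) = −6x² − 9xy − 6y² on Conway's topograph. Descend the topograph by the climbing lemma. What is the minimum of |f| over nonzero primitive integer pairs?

translate: b→-3 (≡9 mod 12), so (6,9,6)→(6,-3,3)
flip: (6,-3,3)→(3,3,6)
reduced (well bottom): (3,3,6) with a≤c, −a<b≤a
well minimum |f| = |-3| = 3 (negative-definite)

3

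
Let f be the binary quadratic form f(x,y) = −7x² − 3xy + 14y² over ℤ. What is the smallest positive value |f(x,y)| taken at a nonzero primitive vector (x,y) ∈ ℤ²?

descent: ρ → (14,3,-7)
descent: ρ → (-7,11,10)  [lands on river]
river: ρ → (10,9,-8)
river: ρ → (-8,7,11)
river: ρ → (11,15,-4)
river: ρ → (-4,17,7)
river: ρ → (7,11,-10)
river: ρ → (-10,9,8)
river: ρ → (8,7,-11)
river: ρ → (-11,15,4)
river: ρ → (4,17,-7)
closes: descent 2, river 10
min |a| on river = 4

4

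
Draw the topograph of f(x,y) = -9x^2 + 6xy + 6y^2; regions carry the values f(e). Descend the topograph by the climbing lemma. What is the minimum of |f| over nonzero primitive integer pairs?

river: ρ → (6,6,-9)
river: ρ → (-9,12,3)
river: ρ → (3,12,-9)
river: ρ → (-9,6,6)
closes: descent 0, river 4
min |a| on river = 3

3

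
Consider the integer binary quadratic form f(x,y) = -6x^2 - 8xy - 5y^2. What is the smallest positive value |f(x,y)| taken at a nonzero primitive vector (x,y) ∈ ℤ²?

translate: b→-4 (≡8 mod 12), so (6,8,5)→(6,-4,3)
flip: (6,-4,3)→(3,4,6)
translate: b→-2 (≡4 mod 6), so (3,4,6)→(3,-2,5)
reduced (well bottom): (3,-2,5) with a≤c, −a<b≤a
well minimum |f| = |-3| = 3 (negative-definite)

3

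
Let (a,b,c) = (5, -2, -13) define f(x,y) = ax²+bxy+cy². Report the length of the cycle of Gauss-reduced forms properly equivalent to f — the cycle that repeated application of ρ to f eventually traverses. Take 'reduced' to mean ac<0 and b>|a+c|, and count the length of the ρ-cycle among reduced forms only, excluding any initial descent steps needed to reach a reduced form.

D = 264, ⌊√D⌋ = 16
descent: ρ → (-13,2,5)
descent: ρ → (5,8,-10)  [lands on river]
river: ρ → (-10,12,3)
river: ρ → (3,12,-10)
river: ρ → (-10,8,5)
river: ρ → (5,12,-6)
river: ρ → (-6,12,5)
ρ-cycle length = 6 (tail of 2 descent steps not counted)

6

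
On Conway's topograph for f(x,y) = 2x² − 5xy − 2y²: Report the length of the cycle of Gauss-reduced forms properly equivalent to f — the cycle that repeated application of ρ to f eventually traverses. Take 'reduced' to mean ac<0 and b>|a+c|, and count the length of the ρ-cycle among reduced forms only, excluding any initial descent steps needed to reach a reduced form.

D = 41, ⌊√D⌋ = 6
descent: ρ → (-2,5,2)  [lands on river]
river: ρ → (2,3,-4)
river: ρ → (-4,5,1)
river: ρ → (1,5,-4)
river: ρ → (-4,3,2)
river: ρ → (2,5,-2)
river: ρ → (-2,3,4)
river: ρ → (4,5,-1)
river: ρ → (-1,5,4)
river: ρ → (4,3,-2)
ρ-cycle length = 10 (tail of 1 descent step not counted)

10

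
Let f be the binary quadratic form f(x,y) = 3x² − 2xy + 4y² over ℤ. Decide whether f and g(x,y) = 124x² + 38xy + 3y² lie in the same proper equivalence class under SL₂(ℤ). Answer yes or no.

D₁ = -44, D₂ = -44
f: reduced (well bottom): (3,-2,4) with a≤c, −a<b≤a
g: flip: (124,38,3)→(3,-38,124)
g: translate: b→-2 (≡-38 mod 6), so (3,-38,124)→(3,-2,4)
g: reduced (well bottom): (3,-2,4) with a≤c, −a<b≤a
reduced forms (3, -2, 4) vs (3, -2, 4) ⇒ equivalent

yes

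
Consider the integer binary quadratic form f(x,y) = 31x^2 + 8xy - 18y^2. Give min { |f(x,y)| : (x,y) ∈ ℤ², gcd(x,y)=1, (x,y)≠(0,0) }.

descent: ρ → (-18,28,21)  [lands on river]
river: ρ → (21,14,-25)
river: ρ → (-25,36,10)
river: ρ → (10,44,-9)
river: ρ → (-9,46,5)
river: ρ → (5,44,-18)
closes: descent 1, river 6
min |a| on river = 5

5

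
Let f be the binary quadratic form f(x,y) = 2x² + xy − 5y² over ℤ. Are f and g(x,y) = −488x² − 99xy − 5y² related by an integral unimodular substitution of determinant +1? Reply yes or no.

D₁ = 41, D₂ = 41
river cycle of f (length 10): (2, 5, -2), (-2, 3, 4), (4, 5, -1), (-1, 5, 4), (4, 3, -2), (-2, 5, 2), (2, 3, -4), (-4, 5, 1), (1, 5, -4), (-4, 3, 2)
river cycle of g (length 10): (2, 5, -2), (-2, 3, 4), (4, 5, -1), (-1, 5, 4), (4, 3, -2), (-2, 5, 2), (2, 3, -4), (-4, 5, 1), (1, 5, -4), (-4, 3, 2)
cycles coincide ⇒ equivalent

yes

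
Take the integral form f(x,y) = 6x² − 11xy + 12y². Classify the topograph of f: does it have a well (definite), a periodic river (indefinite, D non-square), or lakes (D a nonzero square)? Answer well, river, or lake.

D = b²−4ac = (-11)² − 4·6·12 = -167
D < 0 ⇒ definite ⇒ every region one sign ⇒ single well

well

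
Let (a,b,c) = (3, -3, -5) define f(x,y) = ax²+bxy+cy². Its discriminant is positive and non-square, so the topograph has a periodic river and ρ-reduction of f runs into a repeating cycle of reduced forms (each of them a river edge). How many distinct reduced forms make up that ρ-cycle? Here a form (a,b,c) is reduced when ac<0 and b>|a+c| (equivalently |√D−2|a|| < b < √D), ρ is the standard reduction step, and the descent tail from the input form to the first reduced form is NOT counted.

D = 69, ⌊√D⌋ = 8
descent: ρ → (-5,3,3)  [lands on river]
river: ρ → (3,3,-5)
river: ρ → (-5,7,1)
river: ρ → (1,7,-5)
ρ-cycle length = 4 (tail of 1 descent step not counted)

4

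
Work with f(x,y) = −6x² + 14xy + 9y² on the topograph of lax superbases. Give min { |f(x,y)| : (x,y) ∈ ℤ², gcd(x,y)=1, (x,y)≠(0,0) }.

river: ρ → (9,4,-11)
river: ρ → (-11,18,2)
river: ρ → (2,18,-11)
river: ρ → (-11,4,9)
river: ρ → (9,14,-6)
river: ρ → (-6,10,13)
river: ρ → (13,16,-3)
river: ρ → (-3,20,1)
river: ρ → (1,20,-3)
river: ρ → (-3,16,13)
river: ρ → (13,10,-6)
river: ρ → (-6,14,9)
closes: descent 0, river 12
min |a| on river = 1

1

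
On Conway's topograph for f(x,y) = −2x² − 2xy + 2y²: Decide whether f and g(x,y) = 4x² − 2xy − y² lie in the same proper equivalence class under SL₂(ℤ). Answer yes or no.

D₁ = 20, D₂ = 20
river cycle of f (length 2): (2, 2, -2), (-2, 2, 2)
river cycle of g (length 2): (-1, 4, 1), (1, 4, -1)
cycles differ ⇒ inequivalent

no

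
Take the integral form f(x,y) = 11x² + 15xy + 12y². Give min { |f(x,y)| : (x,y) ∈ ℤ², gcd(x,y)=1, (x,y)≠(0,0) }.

translate: b→-7 (≡15 mod 22), so (11,15,12)→(11,-7,8)
flip: (11,-7,8)→(8,7,11)
reduced (well bottom): (8,7,11) with a≤c, −a<b≤a
well minimum = a = 8

8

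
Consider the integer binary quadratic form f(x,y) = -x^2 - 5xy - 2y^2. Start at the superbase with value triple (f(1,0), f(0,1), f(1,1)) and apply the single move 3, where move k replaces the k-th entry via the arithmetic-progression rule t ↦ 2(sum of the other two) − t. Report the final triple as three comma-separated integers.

start (-1,-2,-8) = (f(1,0),f(0,1),f(1,1))
replace slot 3: 2·((-1)+(-2)) − (-8) = 2 → (-1,-2,2)

-1,-2,2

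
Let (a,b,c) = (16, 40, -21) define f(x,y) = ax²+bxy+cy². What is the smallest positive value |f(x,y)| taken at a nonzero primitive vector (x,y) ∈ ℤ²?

river: ρ → (-21,44,12)
river: ρ → (12,52,-5)
river: ρ → (-5,48,32)
river: ρ → (32,16,-21)
river: ρ → (-21,26,27)
river: ρ → (27,28,-20)
river: ρ → (-20,52,3)
river: ρ → (3,50,-37)
river: ρ → (-37,24,16)
river: ρ → (16,40,-21)
closes: descent 0, river 10
min |a| on river = 3

3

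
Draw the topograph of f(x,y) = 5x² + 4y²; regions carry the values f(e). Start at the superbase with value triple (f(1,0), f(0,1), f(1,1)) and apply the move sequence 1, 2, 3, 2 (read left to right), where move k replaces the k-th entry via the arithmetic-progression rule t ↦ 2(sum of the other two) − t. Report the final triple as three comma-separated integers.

start (5,4,9) = (f(1,0),f(0,1),f(1,1))
replace slot 1: 2·(4+9) − 5 = 21 → (21,4,9)
replace slot 2: 2·(21+9) − 4 = 56 → (21,56,9)
replace slot 3: 2·(21+56) − 9 = 145 → (21,56,145)
replace slot 2: 2·(21+145) − 56 = 276 → (21,276,145)

21,276,145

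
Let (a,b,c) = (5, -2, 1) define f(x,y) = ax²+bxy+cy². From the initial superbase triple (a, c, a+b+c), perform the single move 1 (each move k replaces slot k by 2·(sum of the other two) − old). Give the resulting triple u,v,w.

start (5,1,4) = (f(1,0),f(0,1),f(1,1))
replace slot 1: 2·(1+4) − 5 = 5 → (5,1,4)

5,1,4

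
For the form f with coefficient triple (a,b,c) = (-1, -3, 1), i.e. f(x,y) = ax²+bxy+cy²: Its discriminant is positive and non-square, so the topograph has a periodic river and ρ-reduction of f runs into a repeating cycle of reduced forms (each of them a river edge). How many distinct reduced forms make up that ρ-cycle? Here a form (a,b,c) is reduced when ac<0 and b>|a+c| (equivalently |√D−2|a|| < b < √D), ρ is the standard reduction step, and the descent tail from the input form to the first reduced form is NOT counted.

D = 13, ⌊√D⌋ = 3
descent: ρ → (1,3,-1)  [lands on river]
river: ρ → (-1,3,1)
ρ-cycle length = 2 (tail of 1 descent step not counted)

2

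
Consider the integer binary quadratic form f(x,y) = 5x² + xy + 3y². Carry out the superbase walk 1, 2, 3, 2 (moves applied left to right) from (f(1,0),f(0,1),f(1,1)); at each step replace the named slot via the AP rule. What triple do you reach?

start (5,3,9) = (f(1,0),f(0,1),f(1,1))
replace slot 1: 2·(3+9) − 5 = 19 → (19,3,9)
replace slot 2: 2·(19+9) − 3 = 53 → (19,53,9)
replace slot 3: 2·(19+53) − 9 = 135 → (19,53,135)
replace slot 2: 2·(19+135) − 53 = 255 → (19,255,135)

19,255,135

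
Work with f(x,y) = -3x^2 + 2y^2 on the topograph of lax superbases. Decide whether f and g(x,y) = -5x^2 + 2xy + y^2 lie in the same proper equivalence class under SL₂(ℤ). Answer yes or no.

D₁ = 24, D₂ = 24
river cycle of f (length 2): (2, 4, -1), (-1, 4, 2)
river cycle of g (length 2): (1, 4, -2), (-2, 4, 1)
cycles differ ⇒ inequivalent

no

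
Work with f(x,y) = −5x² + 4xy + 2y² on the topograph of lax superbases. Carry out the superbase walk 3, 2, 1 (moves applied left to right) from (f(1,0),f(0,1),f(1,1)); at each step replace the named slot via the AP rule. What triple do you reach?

start (-5,2,1) = (f(1,0),f(0,1),f(1,1))
replace slot 3: 2·((-5)+2) − 1 = -7 → (-5,2,-7)
replace slot 2: 2·((-5)+(-7)) − 2 = -26 → (-5,-26,-7)
replace slot 1: 2·((-26)+(-7)) − (-5) = -61 → (-61,-26,-7)

-61,-26,-7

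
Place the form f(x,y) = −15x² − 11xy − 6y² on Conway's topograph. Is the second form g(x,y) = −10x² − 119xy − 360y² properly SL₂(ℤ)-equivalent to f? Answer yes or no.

D₁ = -239, D₂ = -239
f is negative-definite; reduce −f:
−f: flip: (15,11,6)→(6,-11,15)
−f: translate: b→1 (≡-11 mod 12), so (6,-11,15)→(6,1,10)
−f: reduced (well bottom): (6,1,10) with a≤c, −a<b≤a
flip sign back: reduced form of f is (-6,-1,-10)
g is negative-definite; reduce −g:
−g: translate: b→-1 (≡119 mod 20), so (10,119,360)→(10,-1,6)
−g: flip: (10,-1,6)→(6,1,10)
−g: reduced (well bottom): (6,1,10) with a≤c, −a<b≤a
flip sign back: reduced form of g is (-6,-1,-10)
reduced forms (-6, -1, -10) vs (-6, -1, -10) ⇒ equivalent

yes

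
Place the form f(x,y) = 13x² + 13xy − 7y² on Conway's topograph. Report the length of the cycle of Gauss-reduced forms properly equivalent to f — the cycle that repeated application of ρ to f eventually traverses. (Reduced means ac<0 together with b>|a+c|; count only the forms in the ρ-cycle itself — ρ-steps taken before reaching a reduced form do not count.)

D = 533, ⌊√D⌋ = 23
river: ρ → (-7,15,11)
river: ρ → (11,7,-11)
river: ρ → (-11,15,7)
river: ρ → (7,13,-13)
river: ρ → (-13,13,7)
river: ρ → (7,15,-11)
river: ρ → (-11,7,11)
river: ρ → (11,15,-7)
river: ρ → (-7,13,13)
river: ρ → (13,13,-7)
ρ-cycle length = 10 (tail of 0 descent steps not counted)

10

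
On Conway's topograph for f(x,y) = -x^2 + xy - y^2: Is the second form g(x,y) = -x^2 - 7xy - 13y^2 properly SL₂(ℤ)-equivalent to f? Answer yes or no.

D₁ = -3, D₂ = -3
f is negative-definite; reduce −f:
−f: translate: b→1 (≡-1 mod 2), so (1,-1,1)→(1,1,1)
−f: reduced (well bottom): (1,1,1) with a≤c, −a<b≤a
flip sign back: reduced form of f is (-1,-1,-1)
g is negative-definite; reduce −g:
−g: translate: b→1 (≡7 mod 2), so (1,7,13)→(1,1,1)
−g: reduced (well bottom): (1,1,1) with a≤c, −a<b≤a
flip sign back: reduced form of g is (-1,-1,-1)
reduced forms (-1, -1, -1) vs (-1, -1, -1) ⇒ equivalent

yes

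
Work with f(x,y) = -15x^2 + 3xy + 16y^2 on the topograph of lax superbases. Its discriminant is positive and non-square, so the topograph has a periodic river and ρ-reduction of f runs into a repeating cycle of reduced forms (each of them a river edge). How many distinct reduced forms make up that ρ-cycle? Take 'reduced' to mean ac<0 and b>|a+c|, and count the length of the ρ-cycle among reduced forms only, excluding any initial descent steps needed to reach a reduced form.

D = 969, ⌊√D⌋ = 31
river: ρ → (16,29,-2)
river: ρ → (-2,31,1)
river: ρ → (1,31,-2)
river: ρ → (-2,29,16)
river: ρ → (16,3,-15)
river: ρ → (-15,27,4)
river: ρ → (4,29,-8)
river: ρ → (-8,19,19)
river: ρ → (19,19,-8)
river: ρ → (-8,29,4)
river: ρ → (4,27,-15)
river: ρ → (-15,3,16)
ρ-cycle length = 12 (tail of 0 descent steps not counted)

12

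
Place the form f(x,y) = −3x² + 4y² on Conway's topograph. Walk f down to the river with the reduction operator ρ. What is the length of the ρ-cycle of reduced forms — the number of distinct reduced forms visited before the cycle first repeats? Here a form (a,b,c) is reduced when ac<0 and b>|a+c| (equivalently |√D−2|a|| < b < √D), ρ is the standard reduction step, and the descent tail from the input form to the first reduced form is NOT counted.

D = 48, ⌊√D⌋ = 6
descent: ρ → (4,0,-3)
descent: ρ → (-3,6,1)  [lands on river]
river: ρ → (1,6,-3)
ρ-cycle length = 2 (tail of 2 descent steps not counted)

2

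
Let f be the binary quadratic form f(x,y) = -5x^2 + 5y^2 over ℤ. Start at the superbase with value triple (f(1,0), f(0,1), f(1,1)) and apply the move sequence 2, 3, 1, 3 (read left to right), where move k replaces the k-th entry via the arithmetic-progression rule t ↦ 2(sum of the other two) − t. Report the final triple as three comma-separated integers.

start (-5,5,0) = (f(1,0),f(0,1),f(1,1))
replace slot 2: 2·((-5)+0) − 5 = -15 → (-5,-15,0)
replace slot 3: 2·((-5)+(-15)) − 0 = -40 → (-5,-15,-40)
replace slot 1: 2·((-15)+(-40)) − (-5) = -105 → (-105,-15,-40)
replace slot 3: 2·((-105)+(-15)) − (-40) = -200 → (-105,-15,-200)

-105,-15,-200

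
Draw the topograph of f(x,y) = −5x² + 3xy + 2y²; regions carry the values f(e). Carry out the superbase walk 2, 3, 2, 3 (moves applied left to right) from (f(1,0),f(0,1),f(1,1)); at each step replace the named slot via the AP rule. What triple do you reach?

start (-5,2,0) = (f(1,0),f(0,1),f(1,1))
replace slot 2: 2·((-5)+0) − 2 = -12 → (-5,-12,0)
replace slot 3: 2·((-5)+(-12)) − 0 = -34 → (-5,-12,-34)
replace slot 2: 2·((-5)+(-34)) − (-12) = -66 → (-5,-66,-34)
replace slot 3: 2·((-5)+(-66)) − (-34) = -108 → (-5,-66,-108)

-5,-66,-108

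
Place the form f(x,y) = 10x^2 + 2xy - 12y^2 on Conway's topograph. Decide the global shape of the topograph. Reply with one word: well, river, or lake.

D = b²−4ac = 2² − 4·10·(-12) = 484
D = 22² is a perfect square ⇒ form factors over ℤ ⇒ lakes

lake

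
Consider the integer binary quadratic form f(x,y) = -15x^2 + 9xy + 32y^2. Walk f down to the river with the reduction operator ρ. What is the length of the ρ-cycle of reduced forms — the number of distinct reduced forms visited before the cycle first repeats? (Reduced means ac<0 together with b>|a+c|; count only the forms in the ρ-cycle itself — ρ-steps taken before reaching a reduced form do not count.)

D = 2001, ⌊√D⌋ = 44
descent: ρ → (32,-9,-15)
descent: ρ → (-15,39,8)  [lands on river]
river: ρ → (8,41,-10)
river: ρ → (-10,39,12)
river: ρ → (12,33,-19)
river: ρ → (-19,43,2)
river: ρ → (2,41,-40)
river: ρ → (-40,39,3)
river: ρ → (3,39,-40)
river: ρ → (-40,41,2)
river: ρ → (2,43,-19)
river: ρ → (-19,33,12)
river: ρ → (12,39,-10)
river: ρ → (-10,41,8)
river: ρ → (8,39,-15)
river: ρ → (-15,21,26)
river: ρ → (26,31,-10)
river: ρ → (-10,29,29)
river: ρ → (29,29,-10)
river: ρ → (-10,31,26)
river: ρ → (26,21,-15)
ρ-cycle length = 20 (tail of 2 descent steps not counted)

20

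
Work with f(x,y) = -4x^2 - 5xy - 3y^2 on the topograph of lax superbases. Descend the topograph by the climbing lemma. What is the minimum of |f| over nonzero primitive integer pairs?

translate: b→-3 (≡5 mod 8), so (4,5,3)→(4,-3,2)
flip: (4,-3,2)→(2,3,4)
translate: b→-1 (≡3 mod 4), so (2,3,4)→(2,-1,3)
reduced (well bottom): (2,-1,3) with a≤c, −a<b≤a
well minimum |f| = |-2| = 2 (negative-definite)

2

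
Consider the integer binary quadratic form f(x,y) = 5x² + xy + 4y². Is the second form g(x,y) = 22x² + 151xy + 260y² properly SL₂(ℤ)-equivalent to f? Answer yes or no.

D₁ = -79, D₂ = -79
f: flip: (5,1,4)→(4,-1,5)
f: reduced (well bottom): (4,-1,5) with a≤c, −a<b≤a
g: translate: b→19 (≡151 mod 44), so (22,151,260)→(22,19,5)
g: flip: (22,19,5)→(5,-19,22)
g: translate: b→1 (≡-19 mod 10), so (5,-19,22)→(5,1,4)
g: flip: (5,1,4)→(4,-1,5)
g: reduced (well bottom): (4,-1,5) with a≤c, −a<b≤a
reduced forms (4, -1, 5) vs (4, -1, 5) ⇒ equivalent

yes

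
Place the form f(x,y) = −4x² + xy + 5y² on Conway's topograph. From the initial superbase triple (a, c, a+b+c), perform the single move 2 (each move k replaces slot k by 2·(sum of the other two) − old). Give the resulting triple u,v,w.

start (-4,5,2) = (f(1,0),f(0,1),f(1,1))
replace slot 2: 2·((-4)+2) − 5 = -9 → (-4,-9,2)

-4,-9,2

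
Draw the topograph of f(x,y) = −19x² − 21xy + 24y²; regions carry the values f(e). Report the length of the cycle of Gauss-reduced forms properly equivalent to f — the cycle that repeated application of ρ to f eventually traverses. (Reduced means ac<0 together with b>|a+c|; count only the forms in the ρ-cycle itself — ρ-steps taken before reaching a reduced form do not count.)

D = 2265, ⌊√D⌋ = 47
descent: ρ → (24,21,-19)  [lands on river]
river: ρ → (-19,17,26)
river: ρ → (26,35,-10)
river: ρ → (-10,45,6)
river: ρ → (6,39,-31)
river: ρ → (-31,23,14)
river: ρ → (14,33,-21)
river: ρ → (-21,9,26)
river: ρ → (26,43,-4)
river: ρ → (-4,45,15)
river: ρ → (15,45,-4)
river: ρ → (-4,43,26)
river: ρ → (26,9,-21)
river: ρ → (-21,33,14)
river: ρ → (14,23,-31)
river: ρ → (-31,39,6)
river: ρ → (6,45,-10)
river: ρ → (-10,35,26)
river: ρ → (26,17,-19)
river: ρ → (-19,21,24)
river: ρ → (24,27,-16)
river: ρ → (-16,37,14)
river: ρ → (14,47,-1)
river: ρ → (-1,47,14)
river: ρ → (14,37,-16)
river: ρ → (-16,27,24)
ρ-cycle length = 26 (tail of 1 descent step not counted)

26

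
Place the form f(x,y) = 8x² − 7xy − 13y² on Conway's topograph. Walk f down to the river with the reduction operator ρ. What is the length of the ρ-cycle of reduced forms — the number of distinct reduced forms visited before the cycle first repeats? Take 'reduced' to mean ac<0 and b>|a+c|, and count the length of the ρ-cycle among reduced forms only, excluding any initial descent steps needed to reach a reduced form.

D = 465, ⌊√D⌋ = 21
descent: ρ → (-13,7,8)  [lands on river]
river: ρ → (8,9,-12)
river: ρ → (-12,15,5)
river: ρ → (5,15,-12)
river: ρ → (-12,9,8)
river: ρ → (8,7,-13)
river: ρ → (-13,19,2)
river: ρ → (2,21,-3)
river: ρ → (-3,21,2)
river: ρ → (2,19,-13)
ρ-cycle length = 10 (tail of 1 descent step not counted)

10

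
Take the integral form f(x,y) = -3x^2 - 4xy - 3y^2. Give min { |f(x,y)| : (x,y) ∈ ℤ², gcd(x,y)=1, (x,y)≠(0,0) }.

translate: b→-2 (≡4 mod 6), so (3,4,3)→(3,-2,2)
flip: (3,-2,2)→(2,2,3)
reduced (well bottom): (2,2,3) with a≤c, −a<b≤a
well minimum |f| = |-2| = 2 (negative-definite)

2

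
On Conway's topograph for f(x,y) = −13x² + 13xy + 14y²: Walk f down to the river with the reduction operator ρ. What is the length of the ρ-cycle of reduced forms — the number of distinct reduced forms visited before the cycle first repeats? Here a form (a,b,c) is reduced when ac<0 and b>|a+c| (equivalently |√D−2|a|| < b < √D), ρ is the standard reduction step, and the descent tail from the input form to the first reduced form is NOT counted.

D = 897, ⌊√D⌋ = 29
river: ρ → (14,15,-12)
river: ρ → (-12,9,17)
river: ρ → (17,25,-4)
river: ρ → (-4,23,23)
river: ρ → (23,23,-4)
river: ρ → (-4,25,17)
river: ρ → (17,9,-12)
river: ρ → (-12,15,14)
river: ρ → (14,13,-13)
river: ρ → (-13,13,14)
ρ-cycle length = 10 (tail of 0 descent steps not counted)

10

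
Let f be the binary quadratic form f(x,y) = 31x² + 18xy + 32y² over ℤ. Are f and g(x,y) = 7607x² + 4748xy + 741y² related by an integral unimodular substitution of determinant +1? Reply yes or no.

D₁ = -3644, D₂ = -3644
f: reduced (well bottom): (31,18,32) with a≤c, −a<b≤a
g: flip: (7607,4748,741)→(741,-4748,7607)
g: translate: b→-302 (≡-4748 mod 1482), so (741,-4748,7607)→(741,-302,32)
g: flip: (741,-302,32)→(32,302,741)
g: translate: b→-18 (≡302 mod 64), so (32,302,741)→(32,-18,31)
g: flip: (32,-18,31)→(31,18,32)
g: reduced (well bottom): (31,18,32) with a≤c, −a<b≤a
reduced forms (31, 18, 32) vs (31, 18, 32) ⇒ equivalent

yes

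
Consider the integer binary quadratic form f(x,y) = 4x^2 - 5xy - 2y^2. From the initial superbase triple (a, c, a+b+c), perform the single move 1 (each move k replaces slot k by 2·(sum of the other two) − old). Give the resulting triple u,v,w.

start (4,-2,-3) = (f(1,0),f(0,1),f(1,1))
replace slot 1: 2·((-2)+(-3)) − 4 = -14 → (-14,-2,-3)

-14,-2,-3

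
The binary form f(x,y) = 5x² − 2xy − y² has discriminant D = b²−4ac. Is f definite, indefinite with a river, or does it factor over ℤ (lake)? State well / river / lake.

D = b²−4ac = (-2)² − 4·5·(-1) = 24
D > 0 non-square ⇒ indefinite ⇒ periodic river

river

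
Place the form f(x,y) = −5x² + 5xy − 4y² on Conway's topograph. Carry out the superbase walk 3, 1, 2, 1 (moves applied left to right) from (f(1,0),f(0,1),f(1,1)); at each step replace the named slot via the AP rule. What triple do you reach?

start (-5,-4,-4) = (f(1,0),f(0,1),f(1,1))
replace slot 3: 2·((-5)+(-4)) − (-4) = -14 → (-5,-4,-14)
replace slot 1: 2·((-4)+(-14)) − (-5) = -31 → (-31,-4,-14)
replace slot 2: 2·((-31)+(-14)) − (-4) = -86 → (-31,-86,-14)
replace slot 1: 2·((-86)+(-14)) − (-31) = -169 → (-169,-86,-14)

-169,-86,-14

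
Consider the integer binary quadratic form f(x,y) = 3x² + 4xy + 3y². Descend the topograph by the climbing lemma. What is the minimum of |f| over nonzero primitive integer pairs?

translate: b→-2 (≡4 mod 6), so (3,4,3)→(3,-2,2)
flip: (3,-2,2)→(2,2,3)
reduced (well bottom): (2,2,3) with a≤c, −a<b≤a
well minimum = a = 2

2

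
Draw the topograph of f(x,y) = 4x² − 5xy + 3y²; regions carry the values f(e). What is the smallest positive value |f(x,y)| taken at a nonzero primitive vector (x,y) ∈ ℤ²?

translate: b→3 (≡-5 mod 8), so (4,-5,3)→(4,3,2)
flip: (4,3,2)→(2,-3,4)
translate: b→1 (≡-3 mod 4), so (2,-3,4)→(2,1,3)
reduced (well bottom): (2,1,3) with a≤c, −a<b≤a
well minimum = a = 2

2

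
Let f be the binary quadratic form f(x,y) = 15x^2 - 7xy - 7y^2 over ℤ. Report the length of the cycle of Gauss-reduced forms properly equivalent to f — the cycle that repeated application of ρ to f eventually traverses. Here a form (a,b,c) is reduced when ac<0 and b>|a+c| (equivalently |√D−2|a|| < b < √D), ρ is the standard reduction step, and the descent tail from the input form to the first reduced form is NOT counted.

D = 469, ⌊√D⌋ = 21
descent: ρ → (-7,21,1)  [lands on river]
river: ρ → (1,21,-7)
ρ-cycle length = 2 (tail of 1 descent step not counted)

2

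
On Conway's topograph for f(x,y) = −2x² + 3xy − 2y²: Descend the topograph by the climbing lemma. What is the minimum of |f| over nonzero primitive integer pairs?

translate: b→1 (≡-3 mod 4), so (2,-3,2)→(2,1,1)
flip: (2,1,1)→(1,-1,2)
translate: b→1 (≡-1 mod 2), so (1,-1,2)→(1,1,2)
reduced (well bottom): (1,1,2) with a≤c, −a<b≤a
well minimum |f| = |-1| = 1 (negative-definite)

1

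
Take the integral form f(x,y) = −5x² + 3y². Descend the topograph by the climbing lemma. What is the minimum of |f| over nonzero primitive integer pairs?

descent: ρ → (3,6,-2)  [lands on river]
river: ρ → (-2,6,3)
closes: descent 1, river 2
min |a| on river = 2

2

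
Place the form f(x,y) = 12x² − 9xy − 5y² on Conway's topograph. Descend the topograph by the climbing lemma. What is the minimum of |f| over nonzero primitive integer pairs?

descent: ρ → (-5,9,12)  [lands on river]
river: ρ → (12,15,-2)
river: ρ → (-2,17,4)
river: ρ → (4,15,-6)
river: ρ → (-6,9,10)
river: ρ → (10,11,-5)
closes: descent 1, river 6
min |a| on river = 2

2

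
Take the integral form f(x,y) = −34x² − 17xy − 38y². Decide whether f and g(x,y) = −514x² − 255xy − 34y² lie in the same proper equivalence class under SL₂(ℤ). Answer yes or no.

D₁ = -4879, D₂ = -4879
f is negative-definite; reduce −f:
−f: reduced (well bottom): (34,17,38) with a≤c, −a<b≤a
flip sign back: reduced form of f is (-34,-17,-38)
g is negative-definite; reduce −g:
−g: flip: (514,255,34)→(34,-255,514)
−g: translate: b→17 (≡-255 mod 68), so (34,-255,514)→(34,17,38)
−g: reduced (well bottom): (34,17,38) with a≤c, −a<b≤a
flip sign back: reduced form of g is (-34,-17,-38)
reduced forms (-34, -17, -38) vs (-34, -17, -38) ⇒ equivalent

yes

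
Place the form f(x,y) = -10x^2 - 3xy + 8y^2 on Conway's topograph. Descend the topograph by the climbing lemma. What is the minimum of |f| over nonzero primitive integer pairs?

descent: ρ → (8,3,-10)  [lands on river]
river: ρ → (-10,17,1)
river: ρ → (1,17,-10)
river: ρ → (-10,3,8)
river: ρ → (8,13,-5)
river: ρ → (-5,17,2)
river: ρ → (2,15,-13)
river: ρ → (-13,11,4)
river: ρ → (4,13,-10)
river: ρ → (-10,7,7)
river: ρ → (7,7,-10)
river: ρ → (-10,13,4)
river: ρ → (4,11,-13)
river: ρ → (-13,15,2)
river: ρ → (2,17,-5)
river: ρ → (-5,13,8)
closes: descent 1, river 16
min |a| on river = 1

1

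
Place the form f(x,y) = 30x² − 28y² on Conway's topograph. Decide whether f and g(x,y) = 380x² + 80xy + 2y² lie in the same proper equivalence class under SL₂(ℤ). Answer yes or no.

D₁ = 3360, D₂ = 3360
river cycle of f (length 2): (-28, 56, 2), (2, 56, -28)
river cycle of g (length 2): (2, 56, -28), (-28, 56, 2)
cycles coincide ⇒ equivalent

yes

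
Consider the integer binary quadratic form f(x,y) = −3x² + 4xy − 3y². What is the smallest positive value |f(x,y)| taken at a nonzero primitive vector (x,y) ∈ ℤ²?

translate: b→2 (≡-4 mod 6), so (3,-4,3)→(3,2,2)
flip: (3,2,2)→(2,-2,3)
translate: b→2 (≡-2 mod 4), so (2,-2,3)→(2,2,3)
reduced (well bottom): (2,2,3) with a≤c, −a<b≤a
well minimum |f| = |-2| = 2 (negative-definite)

2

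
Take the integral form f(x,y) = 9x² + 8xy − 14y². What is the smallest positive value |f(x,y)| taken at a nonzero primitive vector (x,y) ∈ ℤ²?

river: ρ → (-14,20,3)
river: ρ → (3,22,-7)
river: ρ → (-7,20,6)
river: ρ → (6,16,-13)
river: ρ → (-13,10,9)
river: ρ → (9,8,-14)
closes: descent 0, river 6
min |a| on river = 3

3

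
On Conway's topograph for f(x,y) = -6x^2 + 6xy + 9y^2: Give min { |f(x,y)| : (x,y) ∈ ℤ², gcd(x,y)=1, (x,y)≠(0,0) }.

river: ρ → (9,12,-3)
river: ρ → (-3,12,9)
river: ρ → (9,6,-6)
river: ρ → (-6,6,9)
closes: descent 0, river 4
min |a| on river = 3

3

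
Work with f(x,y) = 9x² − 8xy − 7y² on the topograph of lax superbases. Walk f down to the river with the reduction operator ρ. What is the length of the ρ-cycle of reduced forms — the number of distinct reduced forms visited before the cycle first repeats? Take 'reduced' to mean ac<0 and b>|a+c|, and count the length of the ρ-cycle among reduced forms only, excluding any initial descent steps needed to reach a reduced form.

D = 316, ⌊√D⌋ = 17
descent: ρ → (-7,8,9)  [lands on river]
river: ρ → (9,10,-6)
river: ρ → (-6,14,5)
river: ρ → (5,16,-3)
river: ρ → (-3,14,10)
river: ρ → (10,6,-7)
ρ-cycle length = 6 (tail of 1 descent step not counted)

6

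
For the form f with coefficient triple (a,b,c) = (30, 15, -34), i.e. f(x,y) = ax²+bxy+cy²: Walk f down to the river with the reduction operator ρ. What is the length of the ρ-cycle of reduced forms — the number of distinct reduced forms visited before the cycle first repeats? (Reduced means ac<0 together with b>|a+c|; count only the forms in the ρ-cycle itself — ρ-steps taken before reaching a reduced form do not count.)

D = 4305, ⌊√D⌋ = 65
river: ρ → (-34,53,11)
river: ρ → (11,57,-24)
river: ρ → (-24,39,29)
river: ρ → (29,19,-34)
river: ρ → (-34,49,14)
river: ρ → (14,63,-6)
river: ρ → (-6,57,44)
river: ρ → (44,31,-19)
river: ρ → (-19,45,30)
river: ρ → (30,15,-34)
ρ-cycle length = 10 (tail of 0 descent steps not counted)

10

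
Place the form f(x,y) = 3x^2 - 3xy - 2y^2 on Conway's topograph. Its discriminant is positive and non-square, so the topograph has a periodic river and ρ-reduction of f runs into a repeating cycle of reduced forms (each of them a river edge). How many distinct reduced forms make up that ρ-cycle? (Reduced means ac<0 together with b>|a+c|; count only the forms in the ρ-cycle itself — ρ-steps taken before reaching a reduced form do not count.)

D = 33, ⌊√D⌋ = 5
descent: ρ → (-2,3,3)  [lands on river]
river: ρ → (3,3,-2)
river: ρ → (-2,5,1)
river: ρ → (1,5,-2)
ρ-cycle length = 4 (tail of 1 descent step not counted)

4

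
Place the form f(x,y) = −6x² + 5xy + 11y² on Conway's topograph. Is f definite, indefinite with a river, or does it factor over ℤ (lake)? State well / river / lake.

D = b²−4ac = 5² − 4·(-6)·11 = 289
D = 17² is a perfect square ⇒ form factors over ℤ ⇒ lakes

lake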